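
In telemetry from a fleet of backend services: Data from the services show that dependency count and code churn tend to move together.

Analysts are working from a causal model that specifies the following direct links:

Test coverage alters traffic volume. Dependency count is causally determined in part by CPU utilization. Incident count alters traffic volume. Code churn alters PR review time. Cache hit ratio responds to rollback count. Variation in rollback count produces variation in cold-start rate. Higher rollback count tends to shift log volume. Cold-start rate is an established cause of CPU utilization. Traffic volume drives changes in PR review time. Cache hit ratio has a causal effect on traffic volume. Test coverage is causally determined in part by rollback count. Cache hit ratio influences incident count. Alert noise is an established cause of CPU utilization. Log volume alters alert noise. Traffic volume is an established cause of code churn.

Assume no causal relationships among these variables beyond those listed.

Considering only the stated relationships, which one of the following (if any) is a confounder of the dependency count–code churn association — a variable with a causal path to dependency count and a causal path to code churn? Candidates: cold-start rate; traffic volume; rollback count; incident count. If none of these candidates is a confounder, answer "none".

Rollback count causes dependency count (rollback count → cold-start rate → CPU utilization → dependency count) and also causes code churn (rollback count → cache hit ratio → traffic volume → code churn); it is a common cause of both.
Each of the other candidates lacks a causal path to at least one of dependency count and code churn, so they do not confound the relationship.

rollback count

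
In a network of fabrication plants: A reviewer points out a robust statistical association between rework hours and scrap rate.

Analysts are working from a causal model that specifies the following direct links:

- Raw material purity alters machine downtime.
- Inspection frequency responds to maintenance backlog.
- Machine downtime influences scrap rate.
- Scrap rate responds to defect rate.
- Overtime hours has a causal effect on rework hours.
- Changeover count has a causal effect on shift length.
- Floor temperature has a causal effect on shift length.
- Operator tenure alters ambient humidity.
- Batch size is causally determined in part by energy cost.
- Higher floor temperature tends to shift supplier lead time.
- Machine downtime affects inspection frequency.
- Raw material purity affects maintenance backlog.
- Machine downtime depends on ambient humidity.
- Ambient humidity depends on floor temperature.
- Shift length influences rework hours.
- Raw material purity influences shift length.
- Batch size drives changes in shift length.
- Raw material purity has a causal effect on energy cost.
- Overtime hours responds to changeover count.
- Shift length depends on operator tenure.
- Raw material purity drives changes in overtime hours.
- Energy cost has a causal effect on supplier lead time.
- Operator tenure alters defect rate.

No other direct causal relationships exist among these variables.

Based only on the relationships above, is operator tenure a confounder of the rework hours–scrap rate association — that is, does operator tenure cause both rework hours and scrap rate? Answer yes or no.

yes

Operator tenure has a causal path to rework hours (operator tenure → shift length → rework hours) and to scrap rate (operator tenure → defect rate → scrap rate), so it is a common cause of both — a confounder.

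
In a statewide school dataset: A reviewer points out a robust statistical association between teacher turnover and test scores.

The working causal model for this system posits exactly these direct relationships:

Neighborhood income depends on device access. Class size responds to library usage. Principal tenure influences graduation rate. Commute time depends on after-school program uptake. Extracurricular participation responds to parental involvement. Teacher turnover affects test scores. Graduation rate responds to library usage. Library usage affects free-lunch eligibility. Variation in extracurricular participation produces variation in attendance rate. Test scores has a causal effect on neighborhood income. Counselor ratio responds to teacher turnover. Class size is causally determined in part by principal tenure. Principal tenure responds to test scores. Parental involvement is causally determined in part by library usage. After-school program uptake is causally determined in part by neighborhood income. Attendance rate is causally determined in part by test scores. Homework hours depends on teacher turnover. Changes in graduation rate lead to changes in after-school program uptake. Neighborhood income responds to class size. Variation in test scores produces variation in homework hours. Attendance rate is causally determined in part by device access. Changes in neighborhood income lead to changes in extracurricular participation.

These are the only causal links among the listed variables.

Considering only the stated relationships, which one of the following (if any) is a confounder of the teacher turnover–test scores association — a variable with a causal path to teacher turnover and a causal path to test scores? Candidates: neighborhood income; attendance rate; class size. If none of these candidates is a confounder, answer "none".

None of the listed candidates has causal paths to both teacher turnover and test scores in the stated relationships, so none is a common cause.

none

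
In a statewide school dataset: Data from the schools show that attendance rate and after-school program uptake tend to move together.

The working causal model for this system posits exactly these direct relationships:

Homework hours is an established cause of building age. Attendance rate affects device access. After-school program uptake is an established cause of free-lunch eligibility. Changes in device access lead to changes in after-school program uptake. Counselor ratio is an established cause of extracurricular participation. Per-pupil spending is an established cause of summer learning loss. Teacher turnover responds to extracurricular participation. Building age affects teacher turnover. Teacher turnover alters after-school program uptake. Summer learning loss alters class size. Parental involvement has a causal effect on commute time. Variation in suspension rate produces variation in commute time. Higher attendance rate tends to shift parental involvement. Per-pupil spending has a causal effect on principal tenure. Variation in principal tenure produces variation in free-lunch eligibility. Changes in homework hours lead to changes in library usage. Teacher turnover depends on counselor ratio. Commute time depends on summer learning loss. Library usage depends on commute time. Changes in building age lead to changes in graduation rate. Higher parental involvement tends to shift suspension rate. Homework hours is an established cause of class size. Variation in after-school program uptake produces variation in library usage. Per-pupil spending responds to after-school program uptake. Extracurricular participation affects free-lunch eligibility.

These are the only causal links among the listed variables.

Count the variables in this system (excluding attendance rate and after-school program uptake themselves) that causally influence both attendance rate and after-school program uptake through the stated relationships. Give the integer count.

No listed variable has a causal path to both attendance rate and after-school program uptake, so there are no common causes.

0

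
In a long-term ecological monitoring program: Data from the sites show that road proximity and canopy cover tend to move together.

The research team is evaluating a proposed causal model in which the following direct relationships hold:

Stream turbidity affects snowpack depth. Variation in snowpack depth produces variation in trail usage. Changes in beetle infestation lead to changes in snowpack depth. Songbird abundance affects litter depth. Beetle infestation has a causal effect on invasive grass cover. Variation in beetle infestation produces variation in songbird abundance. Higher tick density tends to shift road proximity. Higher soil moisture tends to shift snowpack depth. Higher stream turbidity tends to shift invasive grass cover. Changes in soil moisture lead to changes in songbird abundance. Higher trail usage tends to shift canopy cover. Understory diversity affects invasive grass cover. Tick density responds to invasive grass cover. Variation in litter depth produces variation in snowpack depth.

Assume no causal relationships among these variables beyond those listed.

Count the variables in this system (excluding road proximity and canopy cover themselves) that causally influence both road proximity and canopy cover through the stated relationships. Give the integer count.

2

The common causes are: beetle infestation (to road proximity via beetle infestation → invasive grass cover → tick density → road proximity; to canopy cover via beetle infestation → snowpack depth → trail usage → canopy cover); stream turbidity (to road proximity via stream turbidity → invasive grass cover → tick density → road proximity; to canopy cover via stream turbidity → snowpack depth → trail usage → canopy cover).
Every other variable lacks a causal path to at least one of road proximity and canopy cover.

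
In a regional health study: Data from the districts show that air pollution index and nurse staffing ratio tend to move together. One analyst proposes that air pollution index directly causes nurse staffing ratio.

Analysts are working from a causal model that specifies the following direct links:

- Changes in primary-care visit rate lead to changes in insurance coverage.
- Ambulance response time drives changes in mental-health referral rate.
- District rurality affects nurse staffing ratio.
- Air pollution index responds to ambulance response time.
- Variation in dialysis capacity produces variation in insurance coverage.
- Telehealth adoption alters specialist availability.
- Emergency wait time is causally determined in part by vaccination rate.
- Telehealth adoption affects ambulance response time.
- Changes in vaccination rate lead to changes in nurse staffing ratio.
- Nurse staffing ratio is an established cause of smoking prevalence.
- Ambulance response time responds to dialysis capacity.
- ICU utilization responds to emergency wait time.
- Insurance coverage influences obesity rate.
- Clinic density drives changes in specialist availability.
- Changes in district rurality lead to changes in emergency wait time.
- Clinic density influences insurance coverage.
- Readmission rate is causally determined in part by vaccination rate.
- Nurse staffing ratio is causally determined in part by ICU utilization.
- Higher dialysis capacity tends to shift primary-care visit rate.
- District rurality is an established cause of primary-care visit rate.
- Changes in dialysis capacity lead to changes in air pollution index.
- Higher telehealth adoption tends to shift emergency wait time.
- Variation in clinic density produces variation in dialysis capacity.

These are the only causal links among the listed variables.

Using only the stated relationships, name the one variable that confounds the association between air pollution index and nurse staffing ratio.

Telehealth adoption has a causal path to air pollution index (telehealth adoption → ambulance response time → air pollution index) and a separate causal path to nurse staffing ratio (telehealth adoption → emergency wait time → ICU utilization → nurse staffing ratio), so it is a common cause of both.
No stated relationship gives air pollution index a causal route to nurse staffing ratio, so the correlation is explained by the shared upstream cause rather than a direct effect.

telehealth adoption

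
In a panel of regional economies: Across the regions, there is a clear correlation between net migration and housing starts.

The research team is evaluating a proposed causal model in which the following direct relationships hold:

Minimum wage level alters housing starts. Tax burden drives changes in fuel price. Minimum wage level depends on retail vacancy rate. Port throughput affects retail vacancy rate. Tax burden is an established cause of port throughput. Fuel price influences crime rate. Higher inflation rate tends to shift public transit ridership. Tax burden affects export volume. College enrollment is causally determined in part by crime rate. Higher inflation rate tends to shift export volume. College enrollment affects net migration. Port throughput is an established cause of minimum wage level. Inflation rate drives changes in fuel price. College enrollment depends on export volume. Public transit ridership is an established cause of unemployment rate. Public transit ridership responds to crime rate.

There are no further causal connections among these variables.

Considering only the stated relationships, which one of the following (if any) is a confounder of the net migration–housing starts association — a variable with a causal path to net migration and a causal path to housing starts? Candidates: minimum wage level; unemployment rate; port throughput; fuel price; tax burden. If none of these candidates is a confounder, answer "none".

tax burden

Tax burden causes net migration (tax burden → export volume → college enrollment → net migration) and also causes housing starts (tax burden → port throughput → minimum wage level → housing starts); it is a common cause of both.
Each of the other candidates lacks a causal path to at least one of net migration and housing starts, so they do not confound the relationship.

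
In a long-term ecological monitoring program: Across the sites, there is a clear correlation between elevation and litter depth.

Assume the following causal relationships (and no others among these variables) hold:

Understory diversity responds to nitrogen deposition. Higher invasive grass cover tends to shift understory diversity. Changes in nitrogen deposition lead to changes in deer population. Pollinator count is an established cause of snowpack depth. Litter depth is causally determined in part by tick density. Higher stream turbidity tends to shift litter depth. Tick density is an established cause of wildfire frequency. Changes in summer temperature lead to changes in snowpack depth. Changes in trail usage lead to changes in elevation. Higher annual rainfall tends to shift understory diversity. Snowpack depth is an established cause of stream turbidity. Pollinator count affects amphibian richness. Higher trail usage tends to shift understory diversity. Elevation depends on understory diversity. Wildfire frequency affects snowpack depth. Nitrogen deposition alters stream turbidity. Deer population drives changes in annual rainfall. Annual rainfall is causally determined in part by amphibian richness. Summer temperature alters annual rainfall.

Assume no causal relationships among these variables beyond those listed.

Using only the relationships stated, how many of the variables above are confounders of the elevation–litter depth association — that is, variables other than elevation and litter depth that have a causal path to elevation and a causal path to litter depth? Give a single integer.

The common causes are: nitrogen deposition (to elevation via nitrogen deposition → understory diversity → elevation; to litter depth via nitrogen deposition → stream turbidity → litter depth); pollinator count (to elevation via pollinator count → amphibian richness → annual rainfall → understory diversity → elevation; to litter depth via pollinator count → snowpack depth → stream turbidity → litter depth); summer temperature (to elevation via summer temperature → annual rainfall → understory diversity → elevation; to litter depth via summer temperature → snowpack depth → stream turbidity → litter depth).
Every other variable lacks a causal path to at least one of elevation and litter depth.

3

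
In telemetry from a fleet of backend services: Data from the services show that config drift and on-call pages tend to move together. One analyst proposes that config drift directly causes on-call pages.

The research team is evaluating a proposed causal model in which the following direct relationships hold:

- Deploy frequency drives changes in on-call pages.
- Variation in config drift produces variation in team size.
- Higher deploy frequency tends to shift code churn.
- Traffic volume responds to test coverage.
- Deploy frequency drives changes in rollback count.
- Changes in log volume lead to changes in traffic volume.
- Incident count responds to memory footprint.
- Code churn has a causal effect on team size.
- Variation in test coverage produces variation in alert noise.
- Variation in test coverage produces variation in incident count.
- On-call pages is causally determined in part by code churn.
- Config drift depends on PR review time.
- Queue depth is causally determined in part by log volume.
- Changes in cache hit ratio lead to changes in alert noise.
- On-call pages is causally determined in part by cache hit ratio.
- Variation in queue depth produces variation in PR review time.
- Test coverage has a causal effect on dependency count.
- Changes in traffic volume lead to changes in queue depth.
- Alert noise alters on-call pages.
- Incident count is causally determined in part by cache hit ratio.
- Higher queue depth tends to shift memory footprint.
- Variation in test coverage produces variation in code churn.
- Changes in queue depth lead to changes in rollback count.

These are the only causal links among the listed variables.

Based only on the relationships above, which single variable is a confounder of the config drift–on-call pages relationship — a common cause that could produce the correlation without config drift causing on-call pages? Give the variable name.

test coverage

Test coverage has a causal path to config drift (test coverage → traffic volume → queue depth → PR review time → config drift) and a separate causal path to on-call pages (test coverage → alert noise → on-call pages), so it is a common cause of both.
No stated relationship gives config drift a causal route to on-call pages, so the correlation is explained by the shared upstream cause rather than a direct effect.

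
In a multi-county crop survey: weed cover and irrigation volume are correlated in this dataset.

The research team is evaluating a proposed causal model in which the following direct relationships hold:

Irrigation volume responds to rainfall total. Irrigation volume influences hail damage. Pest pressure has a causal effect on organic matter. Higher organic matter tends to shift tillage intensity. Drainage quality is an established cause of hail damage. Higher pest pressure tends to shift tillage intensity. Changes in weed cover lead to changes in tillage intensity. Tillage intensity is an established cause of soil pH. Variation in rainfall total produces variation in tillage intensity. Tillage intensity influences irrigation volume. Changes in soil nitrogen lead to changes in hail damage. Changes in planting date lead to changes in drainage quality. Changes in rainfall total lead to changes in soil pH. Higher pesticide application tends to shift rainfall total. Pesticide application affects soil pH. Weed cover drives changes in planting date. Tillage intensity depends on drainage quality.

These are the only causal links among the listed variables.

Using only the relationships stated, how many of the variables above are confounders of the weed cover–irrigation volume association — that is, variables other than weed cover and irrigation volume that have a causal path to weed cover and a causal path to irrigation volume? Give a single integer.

No listed variable has a causal path to both weed cover and irrigation volume, so there are no common causes.

0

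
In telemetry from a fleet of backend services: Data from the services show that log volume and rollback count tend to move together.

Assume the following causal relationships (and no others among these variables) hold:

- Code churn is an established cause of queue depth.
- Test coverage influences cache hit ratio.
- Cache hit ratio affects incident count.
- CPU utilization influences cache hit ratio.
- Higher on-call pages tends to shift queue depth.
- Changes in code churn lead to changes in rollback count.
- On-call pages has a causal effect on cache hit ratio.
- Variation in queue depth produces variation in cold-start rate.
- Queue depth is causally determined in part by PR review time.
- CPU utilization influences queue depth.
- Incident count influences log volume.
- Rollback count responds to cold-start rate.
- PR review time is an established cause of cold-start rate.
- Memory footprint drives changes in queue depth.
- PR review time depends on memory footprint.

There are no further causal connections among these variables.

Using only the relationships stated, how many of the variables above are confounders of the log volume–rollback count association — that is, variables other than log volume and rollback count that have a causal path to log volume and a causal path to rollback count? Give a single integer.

The common causes are: CPU utilization (to log volume via CPU utilization → cache hit ratio → incident count → log volume; to rollback count via CPU utilization → queue depth → cold-start rate → rollback count); on-call pages (to log volume via on-call pages → cache hit ratio → incident count → log volume; to rollback count via on-call pages → queue depth → cold-start rate → rollback count).
Every other variable lacks a causal path to at least one of log volume and rollback count.

2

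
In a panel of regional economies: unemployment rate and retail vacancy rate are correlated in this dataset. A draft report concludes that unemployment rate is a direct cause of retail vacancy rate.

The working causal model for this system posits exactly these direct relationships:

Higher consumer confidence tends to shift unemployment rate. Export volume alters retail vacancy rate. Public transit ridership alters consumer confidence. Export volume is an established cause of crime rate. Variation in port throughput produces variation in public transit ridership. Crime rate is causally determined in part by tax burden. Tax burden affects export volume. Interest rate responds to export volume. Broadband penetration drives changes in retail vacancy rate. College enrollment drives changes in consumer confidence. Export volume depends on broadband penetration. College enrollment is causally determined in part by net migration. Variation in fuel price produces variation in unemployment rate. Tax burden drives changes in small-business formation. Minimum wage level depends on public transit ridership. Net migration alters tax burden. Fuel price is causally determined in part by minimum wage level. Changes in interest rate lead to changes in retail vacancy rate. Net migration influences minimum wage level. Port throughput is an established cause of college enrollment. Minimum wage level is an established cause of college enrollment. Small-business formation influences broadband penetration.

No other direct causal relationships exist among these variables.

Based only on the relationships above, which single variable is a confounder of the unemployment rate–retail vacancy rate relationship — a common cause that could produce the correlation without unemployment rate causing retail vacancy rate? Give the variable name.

net migration

Net migration has a causal path to unemployment rate (net migration → college enrollment → consumer confidence → unemployment rate) and a separate causal path to retail vacancy rate (net migration → tax burden → export volume → retail vacancy rate), so it is a common cause of both.
No stated relationship gives unemployment rate a causal route to retail vacancy rate, so the correlation is explained by the shared upstream cause rather than a direct effect.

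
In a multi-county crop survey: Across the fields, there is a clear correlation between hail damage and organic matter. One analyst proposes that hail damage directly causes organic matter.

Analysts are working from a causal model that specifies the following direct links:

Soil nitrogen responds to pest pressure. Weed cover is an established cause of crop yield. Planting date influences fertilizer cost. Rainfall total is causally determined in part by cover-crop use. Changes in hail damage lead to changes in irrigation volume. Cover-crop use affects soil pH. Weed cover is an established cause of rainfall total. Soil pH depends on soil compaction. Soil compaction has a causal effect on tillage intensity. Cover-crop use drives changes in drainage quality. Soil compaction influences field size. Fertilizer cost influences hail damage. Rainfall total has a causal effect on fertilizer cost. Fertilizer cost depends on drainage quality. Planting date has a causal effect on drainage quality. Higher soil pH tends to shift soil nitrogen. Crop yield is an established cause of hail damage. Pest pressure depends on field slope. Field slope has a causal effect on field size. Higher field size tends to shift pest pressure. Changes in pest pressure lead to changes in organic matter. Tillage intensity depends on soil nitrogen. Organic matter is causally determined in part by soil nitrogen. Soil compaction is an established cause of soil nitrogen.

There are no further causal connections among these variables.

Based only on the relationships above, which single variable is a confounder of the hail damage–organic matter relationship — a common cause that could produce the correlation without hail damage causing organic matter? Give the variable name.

Cover-crop use has a causal path to hail damage (cover-crop use → rainfall total → fertilizer cost → hail damage) and a separate causal path to organic matter (cover-crop use → soil pH → soil nitrogen → organic matter), so it is a common cause of both.
No stated relationship gives hail damage a causal route to organic matter, so the correlation is explained by the shared upstream cause rather than a direct effect.

cover-crop use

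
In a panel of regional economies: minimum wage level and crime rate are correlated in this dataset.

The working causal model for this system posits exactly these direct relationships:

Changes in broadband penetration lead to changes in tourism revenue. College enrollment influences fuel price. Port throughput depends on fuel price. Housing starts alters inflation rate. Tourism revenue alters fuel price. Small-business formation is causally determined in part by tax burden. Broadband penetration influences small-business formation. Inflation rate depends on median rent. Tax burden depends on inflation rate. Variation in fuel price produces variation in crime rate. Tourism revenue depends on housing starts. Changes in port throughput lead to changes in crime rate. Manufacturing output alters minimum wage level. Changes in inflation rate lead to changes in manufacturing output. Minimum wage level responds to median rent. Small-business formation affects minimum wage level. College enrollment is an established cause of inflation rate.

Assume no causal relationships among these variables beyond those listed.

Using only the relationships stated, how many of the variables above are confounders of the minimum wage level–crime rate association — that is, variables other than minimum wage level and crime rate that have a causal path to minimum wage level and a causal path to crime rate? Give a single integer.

3

The common causes are: broadband penetration (to minimum wage level via broadband penetration → small-business formation → minimum wage level; to crime rate via broadband penetration → tourism revenue → fuel price → crime rate); college enrollment (to minimum wage level via college enrollment → inflation rate → manufacturing output → minimum wage level; to crime rate via college enrollment → fuel price → crime rate); housing starts (to minimum wage level via housing starts → inflation rate → manufacturing output → minimum wage level; to crime rate via housing starts → tourism revenue → fuel price → crime rate).
Every other variable lacks a causal path to at least one of minimum wage level and crime rate.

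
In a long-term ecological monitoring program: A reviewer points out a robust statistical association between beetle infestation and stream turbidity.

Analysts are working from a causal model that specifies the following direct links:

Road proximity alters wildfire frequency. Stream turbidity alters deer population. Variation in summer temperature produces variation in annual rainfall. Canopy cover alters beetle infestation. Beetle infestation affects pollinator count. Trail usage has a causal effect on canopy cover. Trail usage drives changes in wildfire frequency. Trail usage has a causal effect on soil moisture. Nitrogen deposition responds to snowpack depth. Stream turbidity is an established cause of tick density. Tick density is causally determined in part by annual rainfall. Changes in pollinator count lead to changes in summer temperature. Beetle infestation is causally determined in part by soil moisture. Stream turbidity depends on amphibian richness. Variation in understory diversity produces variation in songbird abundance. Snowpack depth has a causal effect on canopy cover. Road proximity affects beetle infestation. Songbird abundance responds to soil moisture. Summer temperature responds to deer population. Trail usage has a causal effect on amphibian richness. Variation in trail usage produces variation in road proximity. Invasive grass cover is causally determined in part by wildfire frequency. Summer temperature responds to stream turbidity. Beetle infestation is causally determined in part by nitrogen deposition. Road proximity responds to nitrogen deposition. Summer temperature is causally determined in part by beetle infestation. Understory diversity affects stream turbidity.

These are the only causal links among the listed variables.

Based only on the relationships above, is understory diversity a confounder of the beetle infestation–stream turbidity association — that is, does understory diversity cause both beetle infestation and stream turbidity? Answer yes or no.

no

Understory diversity has no stated causal path to beetle infestation. A confounder must cause both variables, so understory diversity does not qualify.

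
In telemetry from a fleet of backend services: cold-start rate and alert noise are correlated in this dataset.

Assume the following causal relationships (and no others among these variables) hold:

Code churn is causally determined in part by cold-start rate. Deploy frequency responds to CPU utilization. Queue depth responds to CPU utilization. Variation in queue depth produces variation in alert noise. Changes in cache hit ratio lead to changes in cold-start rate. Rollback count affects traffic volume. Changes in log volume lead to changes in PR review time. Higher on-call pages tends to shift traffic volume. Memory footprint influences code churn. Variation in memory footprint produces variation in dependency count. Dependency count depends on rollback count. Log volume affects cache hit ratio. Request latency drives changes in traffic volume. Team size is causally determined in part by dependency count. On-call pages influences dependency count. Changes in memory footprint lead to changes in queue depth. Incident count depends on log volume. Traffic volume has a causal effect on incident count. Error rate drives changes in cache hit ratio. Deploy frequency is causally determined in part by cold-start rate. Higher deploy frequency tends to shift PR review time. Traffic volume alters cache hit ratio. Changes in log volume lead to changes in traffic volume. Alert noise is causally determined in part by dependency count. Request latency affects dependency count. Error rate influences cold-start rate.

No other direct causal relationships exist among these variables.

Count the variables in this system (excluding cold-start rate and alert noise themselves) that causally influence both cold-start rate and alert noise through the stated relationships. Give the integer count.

3

The common causes are: on-call pages (to cold-start rate via on-call pages → traffic volume → cache hit ratio → cold-start rate; to alert noise via on-call pages → dependency count → alert noise); request latency (to cold-start rate via request latency → traffic volume → cache hit ratio → cold-start rate; to alert noise via request latency → dependency count → alert noise); rollback count (to cold-start rate via rollback count → traffic volume → cache hit ratio → cold-start rate; to alert noise via rollback count → dependency count → alert noise).
Every other variable lacks a causal path to at least one of cold-start rate and alert noise.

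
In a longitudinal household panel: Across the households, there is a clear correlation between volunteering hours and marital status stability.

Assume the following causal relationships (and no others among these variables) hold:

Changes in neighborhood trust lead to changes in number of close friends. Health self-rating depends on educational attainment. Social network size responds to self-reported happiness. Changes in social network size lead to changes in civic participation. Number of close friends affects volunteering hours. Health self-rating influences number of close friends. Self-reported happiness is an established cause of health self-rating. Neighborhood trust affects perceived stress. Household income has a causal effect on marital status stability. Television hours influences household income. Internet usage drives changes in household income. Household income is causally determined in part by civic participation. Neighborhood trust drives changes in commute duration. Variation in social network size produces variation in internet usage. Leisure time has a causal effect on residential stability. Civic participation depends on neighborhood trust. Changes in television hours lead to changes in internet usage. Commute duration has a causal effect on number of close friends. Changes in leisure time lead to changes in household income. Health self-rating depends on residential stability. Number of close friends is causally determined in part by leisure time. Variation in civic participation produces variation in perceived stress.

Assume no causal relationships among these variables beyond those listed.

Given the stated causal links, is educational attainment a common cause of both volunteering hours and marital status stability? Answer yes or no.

no

Educational attainment has no stated causal path to marital status stability. A confounder must cause both variables, so educational attainment does not qualify.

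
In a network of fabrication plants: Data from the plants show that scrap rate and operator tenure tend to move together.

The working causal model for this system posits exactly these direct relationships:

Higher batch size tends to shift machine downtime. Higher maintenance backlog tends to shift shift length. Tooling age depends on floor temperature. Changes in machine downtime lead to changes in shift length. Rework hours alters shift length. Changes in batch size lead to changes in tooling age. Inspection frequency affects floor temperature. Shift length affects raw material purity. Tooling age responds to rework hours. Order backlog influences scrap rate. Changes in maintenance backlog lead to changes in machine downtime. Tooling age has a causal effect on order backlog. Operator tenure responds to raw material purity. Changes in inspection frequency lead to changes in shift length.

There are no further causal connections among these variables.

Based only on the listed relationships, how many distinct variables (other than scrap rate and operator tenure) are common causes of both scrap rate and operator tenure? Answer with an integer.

The common causes are: batch size (to scrap rate via batch size → tooling age → order backlog → scrap rate; to operator tenure via batch size → machine downtime → shift length → raw material purity → operator tenure); inspection frequency (to scrap rate via inspection frequency → floor temperature → tooling age → order backlog → scrap rate; to operator tenure via inspection frequency → shift length → raw material purity → operator tenure); rework hours (to scrap rate via rework hours → tooling age → order backlog → scrap rate; to operator tenure via rework hours → shift length → raw material purity → operator tenure).
Every other variable lacks a causal path to at least one of scrap rate and operator tenure.

3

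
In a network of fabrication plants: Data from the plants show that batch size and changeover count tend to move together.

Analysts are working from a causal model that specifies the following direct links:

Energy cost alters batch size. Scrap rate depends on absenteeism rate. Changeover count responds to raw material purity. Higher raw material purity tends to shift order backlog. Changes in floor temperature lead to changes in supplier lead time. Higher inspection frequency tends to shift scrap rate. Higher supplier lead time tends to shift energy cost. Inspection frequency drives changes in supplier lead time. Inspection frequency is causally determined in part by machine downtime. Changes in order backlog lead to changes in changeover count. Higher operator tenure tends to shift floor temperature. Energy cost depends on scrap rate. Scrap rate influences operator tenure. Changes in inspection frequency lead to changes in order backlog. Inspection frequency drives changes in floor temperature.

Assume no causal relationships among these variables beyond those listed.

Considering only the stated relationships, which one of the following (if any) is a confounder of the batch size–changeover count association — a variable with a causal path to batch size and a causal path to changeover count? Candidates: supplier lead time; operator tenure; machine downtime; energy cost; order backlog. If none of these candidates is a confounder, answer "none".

Machine downtime causes batch size (machine downtime → inspection frequency → supplier lead time → energy cost → batch size) and also causes changeover count (machine downtime → inspection frequency → order backlog → changeover count); it is a common cause of both.
Each of the other candidates lacks a causal path to at least one of batch size and changeover count, so they do not confound the relationship.

machine downtime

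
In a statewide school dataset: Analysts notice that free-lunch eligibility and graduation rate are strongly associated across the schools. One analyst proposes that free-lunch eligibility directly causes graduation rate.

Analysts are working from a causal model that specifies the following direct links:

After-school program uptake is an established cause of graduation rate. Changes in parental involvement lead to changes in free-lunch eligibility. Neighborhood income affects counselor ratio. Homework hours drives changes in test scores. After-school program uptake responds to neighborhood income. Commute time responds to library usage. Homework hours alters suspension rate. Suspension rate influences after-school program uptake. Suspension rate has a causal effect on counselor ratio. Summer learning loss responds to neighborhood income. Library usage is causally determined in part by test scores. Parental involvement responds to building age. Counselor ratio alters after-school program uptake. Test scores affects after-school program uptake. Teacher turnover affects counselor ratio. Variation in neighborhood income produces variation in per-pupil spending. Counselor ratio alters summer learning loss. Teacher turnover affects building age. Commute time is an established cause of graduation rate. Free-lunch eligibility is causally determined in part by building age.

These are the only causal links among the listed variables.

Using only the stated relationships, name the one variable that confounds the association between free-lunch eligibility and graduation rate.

Teacher turnover has a causal path to free-lunch eligibility (teacher turnover → building age → free-lunch eligibility) and a separate causal path to graduation rate (teacher turnover → counselor ratio → after-school program uptake → graduation rate), so it is a common cause of both.
No stated relationship gives free-lunch eligibility a causal route to graduation rate, so the correlation is explained by the shared upstream cause rather than a direct effect.

teacher turnover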